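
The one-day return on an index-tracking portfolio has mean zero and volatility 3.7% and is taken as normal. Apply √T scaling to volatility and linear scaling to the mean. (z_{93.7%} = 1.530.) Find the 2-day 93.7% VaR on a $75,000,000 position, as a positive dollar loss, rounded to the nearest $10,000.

σ_{2d} = 3.7% × √2 = 5.233%.
VaR = 1.530 × 5.233% = 8.006%.
On $75,000,000: 0.08006 × $75,000,000 = $6,004,500.

$6,000,000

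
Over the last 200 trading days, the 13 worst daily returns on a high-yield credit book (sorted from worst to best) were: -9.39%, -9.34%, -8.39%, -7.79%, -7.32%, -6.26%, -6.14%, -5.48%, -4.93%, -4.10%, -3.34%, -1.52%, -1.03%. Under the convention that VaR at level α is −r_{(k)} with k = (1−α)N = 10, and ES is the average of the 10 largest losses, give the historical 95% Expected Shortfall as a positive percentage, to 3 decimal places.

6.914%

The 10 worst returns sum to -69.14%.
ES = −(-69.14%) / 10 = 6.914%.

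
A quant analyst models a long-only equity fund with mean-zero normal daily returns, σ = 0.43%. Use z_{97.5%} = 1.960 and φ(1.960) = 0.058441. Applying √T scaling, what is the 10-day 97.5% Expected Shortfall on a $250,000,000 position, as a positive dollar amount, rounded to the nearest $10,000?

σ_{10d} = 0.43% × √10 = 1.360%.
ES multiplier = φ(z)/(1−α) = 0.058441/0.025 = 2.338.
ES = 1.360% × 2.338 = 3.180%; on $250,000,000: $7,950,000.

$7,950,000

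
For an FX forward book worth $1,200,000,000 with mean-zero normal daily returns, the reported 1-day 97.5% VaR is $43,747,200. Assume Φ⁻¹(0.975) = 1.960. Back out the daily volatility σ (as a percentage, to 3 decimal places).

1.860%

VaR as a fraction: $43,747,200 / $1,200,000,000 = 3.646%.
σ = VaR / z = 3.646% / 1.960 = 1.860%.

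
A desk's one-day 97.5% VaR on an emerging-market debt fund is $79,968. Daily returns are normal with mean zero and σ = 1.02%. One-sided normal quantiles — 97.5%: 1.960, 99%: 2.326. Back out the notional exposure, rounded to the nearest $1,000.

VaR as a fraction of value: z·σ = 1.960 × 1.02% = 1.9992%.
Position = $79,968 / 0.019992 = $4,000,000.

$4,000,000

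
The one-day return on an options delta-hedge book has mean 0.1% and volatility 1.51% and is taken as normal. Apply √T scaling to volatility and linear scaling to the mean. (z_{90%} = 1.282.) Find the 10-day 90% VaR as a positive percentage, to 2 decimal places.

σ_{10d} = 1.51% × √10 = 4.775%; μ_{10d} = 10 × 0.1% = 1.000%.
VaR = −(1.000%) + 1.282 × 4.775% = 5.122%.

5.12%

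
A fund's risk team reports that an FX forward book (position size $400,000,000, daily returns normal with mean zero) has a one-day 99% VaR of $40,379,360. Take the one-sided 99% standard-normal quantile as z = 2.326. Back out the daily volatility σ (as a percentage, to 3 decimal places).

VaR as a fraction: $40,379,360 / $400,000,000 = 10.095%.
σ = VaR / z = 10.095% / 2.326 = 4.340%.

4.340%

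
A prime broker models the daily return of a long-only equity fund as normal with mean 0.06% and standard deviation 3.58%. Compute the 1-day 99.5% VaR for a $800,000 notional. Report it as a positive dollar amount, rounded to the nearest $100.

At 99.5% one-sided, z = 2.576.
VaR = −μ + z·σ = −(0.06%) + 2.576 × 3.58% = 9.162%.
On $800,000: 0.09162 × $800,000 = $73,296.

$73,300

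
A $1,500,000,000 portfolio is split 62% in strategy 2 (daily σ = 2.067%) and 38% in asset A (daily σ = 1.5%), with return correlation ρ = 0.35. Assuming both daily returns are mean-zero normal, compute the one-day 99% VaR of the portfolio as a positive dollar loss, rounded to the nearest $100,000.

σ_p² = 0.62²·2.067² + 0.38²·1.5² + 2·0.35·0.62·0.38·2.067·1.5 = 2.4786 (%²).
σ_p = √2.4786 = 1.574%.
At 99%, z = 2.326.
VaR = 2.326 × 1.574% = 3.661%; on $1,500,000,000 that is $54,915,000.

$54,900,000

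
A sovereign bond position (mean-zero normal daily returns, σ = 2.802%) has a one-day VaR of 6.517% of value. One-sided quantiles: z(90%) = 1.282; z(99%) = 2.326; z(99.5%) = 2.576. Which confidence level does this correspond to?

Implied z = VaR/σ = 6.517 / 2.802 = 2.326.
This matches z(99%) = 2.326.

99%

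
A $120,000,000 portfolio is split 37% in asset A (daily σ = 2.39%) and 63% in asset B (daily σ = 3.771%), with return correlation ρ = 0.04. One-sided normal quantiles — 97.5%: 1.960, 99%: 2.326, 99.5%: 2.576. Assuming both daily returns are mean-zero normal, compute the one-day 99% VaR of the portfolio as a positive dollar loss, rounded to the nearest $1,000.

σ_p² = 0.37²·2.39² + 0.63²·3.771² + 2·0.04·0.37·0.63·2.39·3.771 = 6.5941 (%²).
σ_p = √6.5941 = 2.568%.
VaR = 2.326 × 2.568% = 5.973%; on $120,000,000 that is $7,167,600.

$7,168,000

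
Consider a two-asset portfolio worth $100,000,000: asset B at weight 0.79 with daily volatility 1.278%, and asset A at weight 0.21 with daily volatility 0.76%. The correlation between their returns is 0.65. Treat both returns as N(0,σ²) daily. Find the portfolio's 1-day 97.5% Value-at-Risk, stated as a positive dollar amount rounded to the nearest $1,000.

σ_p² = 0.79²·1.278² + 0.21²·0.76² + 2·0.65·0.79·0.21·1.278·0.76 = 1.2543 (%²).
σ_p = √1.2543 = 1.120%.
At 97.5%, z = 1.960.
VaR = 1.960 × 1.120% = 2.195%; on $100,000,000 that is $2,195,000.

$2,195,000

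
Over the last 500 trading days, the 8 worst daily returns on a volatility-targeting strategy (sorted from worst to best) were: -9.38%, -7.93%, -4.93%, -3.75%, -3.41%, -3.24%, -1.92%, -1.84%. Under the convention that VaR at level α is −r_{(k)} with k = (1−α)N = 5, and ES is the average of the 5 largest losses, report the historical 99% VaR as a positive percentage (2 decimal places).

k = 5; the 5th lowest return is -3.41%, so VaR = 3.41%.

3.41%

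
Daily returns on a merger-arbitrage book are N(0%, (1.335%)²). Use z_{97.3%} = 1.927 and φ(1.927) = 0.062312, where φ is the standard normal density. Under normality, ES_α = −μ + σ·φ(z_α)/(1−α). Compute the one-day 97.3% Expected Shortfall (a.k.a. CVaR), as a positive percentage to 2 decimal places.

3.08%

Tail multiplier: φ(z)/(1−α) = 0.062312 / 0.027 = 2.308.
ES = 1.335% × 2.308 = 3.081%.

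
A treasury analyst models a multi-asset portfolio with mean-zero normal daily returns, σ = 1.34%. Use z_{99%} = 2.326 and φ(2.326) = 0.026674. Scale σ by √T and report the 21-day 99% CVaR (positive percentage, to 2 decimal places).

σ_{21d} = 1.34% × √21 = 6.141%.
ES multiplier = φ(z)/(1−α) = 0.026674/0.01 = 2.667.
ES = 6.141% × 2.667 = 16.378%.

16.38%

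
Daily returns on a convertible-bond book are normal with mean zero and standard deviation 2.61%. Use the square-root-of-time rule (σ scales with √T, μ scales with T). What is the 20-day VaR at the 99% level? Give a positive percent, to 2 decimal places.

At 99%, z = 2.326.
σ_{20d} = 2.61% × √20 = 11.672%.
VaR = 2.326 × 11.672% = 27.149%.

27.15%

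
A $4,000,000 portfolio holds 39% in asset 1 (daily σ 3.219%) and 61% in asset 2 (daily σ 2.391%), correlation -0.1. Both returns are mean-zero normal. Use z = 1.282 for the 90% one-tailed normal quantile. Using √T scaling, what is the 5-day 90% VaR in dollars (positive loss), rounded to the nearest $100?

σ_p = √(0.39²·3.219² + 0.61²·2.391² + 2·-0.1·0.39·0.61·3.219·2.391) = 1.827%.
σ_{5d} = 1.827% × √5 = 4.085%.
VaR = 1.282 × 4.085% = 5.237%; on $4,000,000 that is $209,480.

$209,500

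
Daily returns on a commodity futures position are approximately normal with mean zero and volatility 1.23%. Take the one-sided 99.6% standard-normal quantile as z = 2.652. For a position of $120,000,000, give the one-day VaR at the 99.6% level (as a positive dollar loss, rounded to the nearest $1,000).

VaR = z·σ = 2.652 × 1.23% = 3.262%.
On $120,000,000: 0.03262 × $120,000,000 = $3,914,400.

$3,914,000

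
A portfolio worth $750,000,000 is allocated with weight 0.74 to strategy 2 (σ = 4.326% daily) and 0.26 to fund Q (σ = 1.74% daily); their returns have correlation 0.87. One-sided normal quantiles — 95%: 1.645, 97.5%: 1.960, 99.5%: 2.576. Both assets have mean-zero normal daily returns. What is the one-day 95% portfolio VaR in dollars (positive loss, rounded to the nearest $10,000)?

$44,440,000

σ_p² = 0.74²·4.326² + 0.26²·1.74² + 2·0.87·0.74·0.26·4.326·1.74 = 12.9725 (%²).
σ_p = √12.9725 = 3.602%.
VaR = 1.645 × 3.602% = 5.925%; on $750,000,000 that is $44,437,500.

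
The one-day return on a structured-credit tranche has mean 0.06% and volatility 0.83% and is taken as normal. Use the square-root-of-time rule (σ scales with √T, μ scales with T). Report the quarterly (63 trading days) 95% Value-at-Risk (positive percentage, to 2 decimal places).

7.06%

At 95%, z = 1.645.
σ_{63d} = 0.83% × √63 = 6.588%; μ_{63d} = 63 × 0.06% = 3.780%.
VaR = −(3.780%) + 1.645 × 6.588% = 7.057%.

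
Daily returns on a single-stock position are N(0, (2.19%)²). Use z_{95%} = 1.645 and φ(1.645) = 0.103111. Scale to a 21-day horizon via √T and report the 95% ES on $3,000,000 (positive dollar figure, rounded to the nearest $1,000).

$621,000

σ_{21d} = 2.19% × √21 = 10.036%.
ES multiplier = φ(z)/(1−α) = 0.103111/0.05 = 2.062.
ES = 10.036% × 2.062 = 20.694%; on $3,000,000: $620,820.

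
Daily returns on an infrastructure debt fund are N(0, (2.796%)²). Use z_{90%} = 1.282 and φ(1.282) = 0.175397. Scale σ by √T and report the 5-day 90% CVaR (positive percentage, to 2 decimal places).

10.97%

σ_{5d} = 2.796% × √5 = 6.252%.
ES multiplier = φ(z)/(1−α) = 0.175397/0.1 = 1.754.
ES = 6.252% × 1.754 = 10.966%.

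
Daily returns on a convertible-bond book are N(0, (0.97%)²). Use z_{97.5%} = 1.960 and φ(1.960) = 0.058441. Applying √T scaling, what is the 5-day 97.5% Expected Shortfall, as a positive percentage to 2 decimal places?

σ_{5d} = 0.97% × √5 = 2.169%.
ES multiplier = φ(z)/(1−α) = 0.058441/0.025 = 2.338.
ES = 2.169% × 2.338 = 5.071%.

5.07%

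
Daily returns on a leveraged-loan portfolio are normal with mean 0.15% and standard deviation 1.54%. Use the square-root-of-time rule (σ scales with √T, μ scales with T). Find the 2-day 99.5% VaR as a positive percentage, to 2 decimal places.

5.31%

At 99.5%, z = 2.576.
σ_{2d} = 1.54% × √2 = 2.178%; μ_{2d} = 2 × 0.15% = 0.300%.
VaR = −(0.300%) + 2.576 × 2.178% = 5.311%.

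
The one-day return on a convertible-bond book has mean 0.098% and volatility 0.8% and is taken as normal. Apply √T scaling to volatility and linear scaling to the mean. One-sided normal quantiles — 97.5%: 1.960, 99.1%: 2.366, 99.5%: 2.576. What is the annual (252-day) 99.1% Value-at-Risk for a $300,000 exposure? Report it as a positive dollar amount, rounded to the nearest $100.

σ_{252d} = 0.8% × √252 = 12.700%; μ_{252d} = 252 × 0.098% = 24.696%.
VaR = −(24.696%) + 2.366 × 12.700% = 5.352%.
On $300,000: 0.05352 × $300,000 = $16,056.

$16,100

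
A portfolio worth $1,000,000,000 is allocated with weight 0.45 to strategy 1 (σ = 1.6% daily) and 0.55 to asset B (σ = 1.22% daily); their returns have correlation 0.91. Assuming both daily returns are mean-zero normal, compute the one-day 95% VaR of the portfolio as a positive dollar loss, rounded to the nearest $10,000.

σ_p² = 0.45²·1.6² + 0.55²·1.22² + 2·0.91·0.45·0.55·1.6·1.22 = 1.8479 (%²).
σ_p = √1.8479 = 1.359%.
At 95%, z = 1.645.
VaR = 1.645 × 1.359% = 2.236%; on $1,000,000,000 that is $22,360,000.

$22,360,000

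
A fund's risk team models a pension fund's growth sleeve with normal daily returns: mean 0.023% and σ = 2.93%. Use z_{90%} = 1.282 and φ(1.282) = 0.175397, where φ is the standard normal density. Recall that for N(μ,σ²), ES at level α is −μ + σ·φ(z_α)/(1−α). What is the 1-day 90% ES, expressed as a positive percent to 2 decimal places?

5.12%

Tail multiplier: φ(z)/(1−α) = 0.175397 / 0.1 = 1.754.
ES = −(0.023%) + 2.93% × 1.754 = 5.116%.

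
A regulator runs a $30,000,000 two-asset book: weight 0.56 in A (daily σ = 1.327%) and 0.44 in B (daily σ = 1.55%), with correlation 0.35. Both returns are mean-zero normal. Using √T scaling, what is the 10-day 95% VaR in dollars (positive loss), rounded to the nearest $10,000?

σ_p = √(0.56²·1.327² + 0.44²·1.55² + 2·0.35·0.56·0.44·1.327·1.55) = 1.171%.
σ_{10d} = 1.171% × √10 = 3.703%.
z(95%) = 1.645.
VaR = 1.645 × 3.703% = 6.091%; on $30,000,000 that is $1,827,300.

$1,830,000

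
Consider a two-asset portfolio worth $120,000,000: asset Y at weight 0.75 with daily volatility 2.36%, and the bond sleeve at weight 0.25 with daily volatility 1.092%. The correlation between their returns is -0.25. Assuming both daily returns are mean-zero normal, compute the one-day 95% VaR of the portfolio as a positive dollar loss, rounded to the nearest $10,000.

σ_p² = 0.75²·2.36² + 0.25²·1.092² + 2·-0.25·0.75·0.25·2.36·1.092 = 2.9658 (%²).
σ_p = √2.9658 = 1.722%.
At 95%, z = 1.645.
VaR = 1.645 × 1.722% = 2.833%; on $120,000,000 that is $3,399,600.

$3,400,000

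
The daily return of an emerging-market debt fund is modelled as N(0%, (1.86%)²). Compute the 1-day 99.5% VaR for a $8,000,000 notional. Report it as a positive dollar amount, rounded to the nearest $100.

$383,300

At 99.5% one-sided, z = 2.576.
VaR = z·σ = 2.576 × 1.86% = 4.791%.
On $8,000,000: 0.04791 × $8,000,000 = $383,280.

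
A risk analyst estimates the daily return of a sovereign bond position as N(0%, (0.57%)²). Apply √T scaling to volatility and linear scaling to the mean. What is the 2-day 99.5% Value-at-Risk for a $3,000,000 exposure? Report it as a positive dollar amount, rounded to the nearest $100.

$62,300

At 99.5%, z = 2.576.
σ_{2d} = 0.57% × √2 = 0.806%.
VaR = 2.576 × 0.806% = 2.076%.
On $3,000,000: 0.02076 × $3,000,000 = $62,280.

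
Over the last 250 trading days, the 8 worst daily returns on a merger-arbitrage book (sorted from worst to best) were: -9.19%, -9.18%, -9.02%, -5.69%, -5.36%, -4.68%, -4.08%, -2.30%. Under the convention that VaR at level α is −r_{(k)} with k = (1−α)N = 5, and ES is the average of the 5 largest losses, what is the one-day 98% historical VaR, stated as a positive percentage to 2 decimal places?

5.36%

k = 5; the 5th lowest return is -5.36%, so VaR = 5.36%.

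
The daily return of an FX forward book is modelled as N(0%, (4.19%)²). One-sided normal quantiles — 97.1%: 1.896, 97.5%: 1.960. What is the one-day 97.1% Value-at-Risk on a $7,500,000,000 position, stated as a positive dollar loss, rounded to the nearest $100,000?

VaR = z·σ = 1.896 × 4.19% = 7.944%.
On $7,500,000,000: 0.07944 × $7,500,000,000 = $595,800,000.

$595,800,000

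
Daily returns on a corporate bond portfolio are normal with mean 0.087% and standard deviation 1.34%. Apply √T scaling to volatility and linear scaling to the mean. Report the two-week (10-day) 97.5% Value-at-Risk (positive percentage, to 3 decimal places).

7.435%

At 97.5%, z = 1.960.
σ_{10d} = 1.34% × √10 = 4.237%; μ_{10d} = 10 × 0.087% = 0.870%.
VaR = −(0.870%) + 1.960 × 4.237% = 7.435%.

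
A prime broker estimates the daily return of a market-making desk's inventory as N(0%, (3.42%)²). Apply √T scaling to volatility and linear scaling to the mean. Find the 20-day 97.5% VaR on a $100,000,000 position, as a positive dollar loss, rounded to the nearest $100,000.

At 97.5%, z = 1.960.
σ_{20d} = 3.42% × √20 = 15.295%.
VaR = 1.960 × 15.295% = 29.978%.
On $100,000,000: 0.29978 × $100,000,000 = $29,978,000.

$30,000,000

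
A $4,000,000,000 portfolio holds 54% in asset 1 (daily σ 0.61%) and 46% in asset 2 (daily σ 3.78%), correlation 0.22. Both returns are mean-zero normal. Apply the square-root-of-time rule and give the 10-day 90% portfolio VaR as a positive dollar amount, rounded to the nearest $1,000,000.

$298,000,000

σ_p = √(0.54²·0.61² + 0.46²·3.78² + 2·0.22·0.54·0.46·0.61·3.78) = 1.840%.
σ_{10d} = 1.840% × √10 = 5.819%.
z(90%) = 1.282.
VaR = 1.282 × 5.819% = 7.460%; on $4,000,000,000 that is $298,400,000.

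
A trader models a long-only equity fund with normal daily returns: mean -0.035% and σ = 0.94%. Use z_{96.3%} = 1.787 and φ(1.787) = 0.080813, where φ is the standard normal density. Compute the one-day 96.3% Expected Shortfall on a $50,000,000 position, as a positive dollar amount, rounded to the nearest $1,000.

Tail multiplier: φ(z)/(1−α) = 0.080813 / 0.037 = 2.184.
ES = −(-0.035%) + 0.94% × 2.184 = 2.088%.
On $50,000,000: 0.02088 × $50,000,000 = $1,044,000.

$1,044,000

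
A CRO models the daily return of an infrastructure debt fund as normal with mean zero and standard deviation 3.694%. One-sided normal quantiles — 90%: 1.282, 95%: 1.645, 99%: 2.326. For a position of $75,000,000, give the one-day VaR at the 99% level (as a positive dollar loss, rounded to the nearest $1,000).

$6,444,000

VaR = z·σ = 2.326 × 3.694% = 8.592%.
On $75,000,000: 0.08592 × $75,000,000 = $6,444,000.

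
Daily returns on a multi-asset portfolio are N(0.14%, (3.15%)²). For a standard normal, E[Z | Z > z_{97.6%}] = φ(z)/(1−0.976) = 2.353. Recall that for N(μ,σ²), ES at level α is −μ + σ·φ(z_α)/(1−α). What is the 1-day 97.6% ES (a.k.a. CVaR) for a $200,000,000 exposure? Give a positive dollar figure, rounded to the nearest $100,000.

ES = −(0.14%) + 3.15% × 2.353 = 7.272%.
On $200,000,000: 0.07272 × $200,000,000 = $14,544,000.

$14,500,000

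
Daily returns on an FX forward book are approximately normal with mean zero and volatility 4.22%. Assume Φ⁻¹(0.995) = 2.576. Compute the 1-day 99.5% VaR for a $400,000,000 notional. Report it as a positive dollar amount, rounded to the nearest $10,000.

VaR = z·σ = 2.576 × 4.22% = 10.871%.
On $400,000,000: 0.10871 × $400,000,000 = $43,484,000.

$43,480,000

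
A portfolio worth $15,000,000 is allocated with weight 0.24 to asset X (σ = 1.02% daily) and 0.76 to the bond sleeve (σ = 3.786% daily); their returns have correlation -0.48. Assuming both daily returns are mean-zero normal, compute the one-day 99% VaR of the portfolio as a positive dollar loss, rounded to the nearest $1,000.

σ_p² = 0.24²·1.02² + 0.76²·3.786² + 2·-0.48·0.24·0.76·1.02·3.786 = 7.6629 (%²).
σ_p = √7.6629 = 2.768%.
At 99%, z = 2.326.
VaR = 2.326 × 2.768% = 6.438%; on $15,000,000 that is $965,700.

$966,000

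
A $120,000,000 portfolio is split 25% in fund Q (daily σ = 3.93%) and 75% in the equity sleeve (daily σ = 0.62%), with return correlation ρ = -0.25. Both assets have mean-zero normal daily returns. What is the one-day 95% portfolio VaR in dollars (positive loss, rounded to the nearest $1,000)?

$1,927,000

σ_p² = 0.25²·3.93² + 0.75²·0.62² + 2·-0.25·0.25·0.75·3.93·0.62 = 0.9531 (%²).
σ_p = √0.9531 = 0.976%.
At 95%, z = 1.645.
VaR = 1.645 × 0.976% = 1.606%; on $120,000,000 that is $1,927,200.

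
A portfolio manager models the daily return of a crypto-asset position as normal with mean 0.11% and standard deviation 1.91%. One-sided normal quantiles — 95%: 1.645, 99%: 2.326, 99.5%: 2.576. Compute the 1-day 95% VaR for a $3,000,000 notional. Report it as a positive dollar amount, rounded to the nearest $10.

$90,960

VaR = −μ + z·σ = −(0.11%) + 1.645 × 1.91% = 3.032%.
On $3,000,000: 0.03032 × $3,000,000 = $90,960.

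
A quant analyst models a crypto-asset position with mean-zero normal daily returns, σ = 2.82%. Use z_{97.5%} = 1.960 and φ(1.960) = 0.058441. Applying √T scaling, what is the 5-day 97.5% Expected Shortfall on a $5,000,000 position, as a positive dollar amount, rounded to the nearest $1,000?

$737,000

σ_{5d} = 2.82% × √5 = 6.306%.
ES multiplier = φ(z)/(1−α) = 0.058441/0.025 = 2.338.
ES = 6.306% × 2.338 = 14.743%; on $5,000,000: $737,150.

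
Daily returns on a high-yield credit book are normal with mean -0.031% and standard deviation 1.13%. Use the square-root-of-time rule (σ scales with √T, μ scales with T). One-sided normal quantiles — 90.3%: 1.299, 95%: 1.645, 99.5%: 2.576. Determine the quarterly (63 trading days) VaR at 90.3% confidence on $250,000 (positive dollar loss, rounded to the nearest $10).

$34,010

σ_{63d} = 1.13% × √63 = 8.969%; μ_{63d} = 63 × -0.031% = -1.953%.
VaR = −(-1.953%) + 1.299 × 8.969% = 13.604%.
On $250,000: 0.13604 × $250,000 = $34,010.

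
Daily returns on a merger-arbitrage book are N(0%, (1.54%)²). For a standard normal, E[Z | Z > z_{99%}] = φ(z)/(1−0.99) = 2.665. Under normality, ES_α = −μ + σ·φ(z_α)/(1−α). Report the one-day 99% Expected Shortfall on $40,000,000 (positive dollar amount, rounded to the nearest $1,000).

$1,642,000

ES = 1.54% × 2.665 = 4.104%.
On $40,000,000: 0.04104 × $40,000,000 = $1,641,600.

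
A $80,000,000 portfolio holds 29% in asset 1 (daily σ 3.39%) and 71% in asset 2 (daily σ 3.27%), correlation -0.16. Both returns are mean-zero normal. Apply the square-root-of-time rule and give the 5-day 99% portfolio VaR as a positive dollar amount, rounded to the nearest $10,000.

$9,870,000

σ_p = √(0.29²·3.39² + 0.71²·3.27² + 2·-0.16·0.29·0.71·3.39·3.27) = 2.372%.
σ_{5d} = 2.372% × √5 = 5.304%.
z(99%) = 2.326.
VaR = 2.326 × 5.304% = 12.337%; on $80,000,000 that is $9,869,600.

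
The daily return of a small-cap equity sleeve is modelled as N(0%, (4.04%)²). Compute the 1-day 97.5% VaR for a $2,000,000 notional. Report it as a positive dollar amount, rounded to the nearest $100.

$158,400

At 97.5% one-sided, z = 1.960.
VaR = z·σ = 1.960 × 4.04% = 7.918%.
On $2,000,000: 0.07918 × $2,000,000 = $158,360.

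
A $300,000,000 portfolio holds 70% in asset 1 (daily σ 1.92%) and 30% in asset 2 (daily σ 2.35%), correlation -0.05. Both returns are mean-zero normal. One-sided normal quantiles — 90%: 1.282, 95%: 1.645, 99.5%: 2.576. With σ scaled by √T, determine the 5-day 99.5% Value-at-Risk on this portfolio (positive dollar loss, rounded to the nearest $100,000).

σ_p = √(0.7²·1.92² + 0.3²·2.35² + 2·-0.05·0.7·0.3·1.92·2.35) = 1.486%.
σ_{5d} = 1.486% × √5 = 3.323%.
VaR = 2.576 × 3.323% = 8.560%; on $300,000,000 that is $25,680,000.

$25,700,000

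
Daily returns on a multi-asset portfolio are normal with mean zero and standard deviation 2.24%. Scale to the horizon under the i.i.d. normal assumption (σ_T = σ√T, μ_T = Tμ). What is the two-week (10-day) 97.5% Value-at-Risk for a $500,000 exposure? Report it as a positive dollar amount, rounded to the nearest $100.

At 97.5%, z = 1.960.
σ_{10d} = 2.24% × √10 = 7.084%.
VaR = 1.960 × 7.084% = 13.885%.
On $500,000: 0.13885 × $500,000 = $69,425.

$69,400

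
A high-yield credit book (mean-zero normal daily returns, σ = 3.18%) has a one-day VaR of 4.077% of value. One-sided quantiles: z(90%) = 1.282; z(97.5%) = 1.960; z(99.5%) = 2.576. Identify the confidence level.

Implied z = VaR/σ = 4.077 / 3.18 = 1.282.
This matches z(90%) = 1.282.

90%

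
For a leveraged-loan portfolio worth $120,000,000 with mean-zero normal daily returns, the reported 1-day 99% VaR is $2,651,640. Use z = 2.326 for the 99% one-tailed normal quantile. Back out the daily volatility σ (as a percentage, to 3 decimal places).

VaR as a fraction: $2,651,640 / $120,000,000 = 2.210%.
σ = VaR / z = 2.210% / 2.326 = 0.950%.

0.950%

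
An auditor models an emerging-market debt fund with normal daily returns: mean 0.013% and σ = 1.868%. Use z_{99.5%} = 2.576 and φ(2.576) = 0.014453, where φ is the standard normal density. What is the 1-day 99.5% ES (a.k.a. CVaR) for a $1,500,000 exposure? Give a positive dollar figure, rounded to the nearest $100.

$80,800

Tail multiplier: φ(z)/(1−α) = 0.014453 / 0.005 = 2.891.
ES = −(0.013%) + 1.868% × 2.891 = 5.387%.
On $1,500,000: 0.05387 × $1,500,000 = $80,805.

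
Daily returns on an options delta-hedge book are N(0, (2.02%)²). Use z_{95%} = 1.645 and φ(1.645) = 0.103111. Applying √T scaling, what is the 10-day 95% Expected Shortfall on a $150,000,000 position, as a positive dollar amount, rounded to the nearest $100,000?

σ_{10d} = 2.02% × √10 = 6.388%.
ES multiplier = φ(z)/(1−α) = 0.103111/0.05 = 2.062.
ES = 6.388% × 2.062 = 13.172%; on $150,000,000: $19,758,000.

$19,800,000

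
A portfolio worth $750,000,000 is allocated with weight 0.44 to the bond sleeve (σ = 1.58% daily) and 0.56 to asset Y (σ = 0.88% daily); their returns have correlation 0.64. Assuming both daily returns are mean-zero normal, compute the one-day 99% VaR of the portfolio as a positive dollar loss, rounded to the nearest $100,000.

σ_p² = 0.44²·1.58² + 0.56²·0.88² + 2·0.64·0.44·0.56·1.58·0.88 = 1.1647 (%²).
σ_p = √1.1647 = 1.079%.
At 99%, z = 2.326.
VaR = 2.326 × 1.079% = 2.510%; on $750,000,000 that is $18,825,000.

$18,800,000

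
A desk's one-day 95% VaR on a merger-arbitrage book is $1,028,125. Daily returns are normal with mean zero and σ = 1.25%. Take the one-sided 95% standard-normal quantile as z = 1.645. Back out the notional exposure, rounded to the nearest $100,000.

VaR as a fraction of value: z·σ = 1.645 × 1.25% = 2.05625%.
Position = $1,028,125 / 0.0205625 = $50,000,000.

$50,000,000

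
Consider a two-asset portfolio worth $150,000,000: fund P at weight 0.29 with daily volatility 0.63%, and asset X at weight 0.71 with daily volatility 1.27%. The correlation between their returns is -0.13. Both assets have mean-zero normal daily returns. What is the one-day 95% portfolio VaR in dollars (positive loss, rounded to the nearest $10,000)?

$2,210,000

σ_p² = 0.29²·0.63² + 0.71²·1.27² + 2·-0.13·0.29·0.71·0.63·1.27 = 0.8036 (%²).
σ_p = √0.8036 = 0.896%.
At 95%, z = 1.645.
VaR = 1.645 × 0.896% = 1.474%; on $150,000,000 that is $2,211,000.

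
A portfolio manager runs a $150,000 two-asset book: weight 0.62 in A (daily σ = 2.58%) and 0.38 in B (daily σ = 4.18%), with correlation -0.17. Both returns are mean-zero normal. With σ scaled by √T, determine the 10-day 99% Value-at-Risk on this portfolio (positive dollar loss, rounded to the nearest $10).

$22,660

σ_p = √(0.62²·2.58² + 0.38²·4.18² + 2·-0.17·0.62·0.38·2.58·4.18) = 2.054%.
σ_{10d} = 2.054% × √10 = 6.495%.
z(99%) = 2.326.
VaR = 2.326 × 6.495% = 15.107%; on $150,000 that is $22,660.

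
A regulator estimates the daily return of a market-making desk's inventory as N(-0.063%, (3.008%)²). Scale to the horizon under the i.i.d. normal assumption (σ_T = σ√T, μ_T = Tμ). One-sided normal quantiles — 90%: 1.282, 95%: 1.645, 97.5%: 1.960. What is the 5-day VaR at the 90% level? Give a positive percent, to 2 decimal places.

σ_{5d} = 3.008% × √5 = 6.726%; μ_{5d} = 5 × -0.063% = -0.315%.
VaR = −(-0.315%) + 1.282 × 6.726% = 8.938%.

8.94%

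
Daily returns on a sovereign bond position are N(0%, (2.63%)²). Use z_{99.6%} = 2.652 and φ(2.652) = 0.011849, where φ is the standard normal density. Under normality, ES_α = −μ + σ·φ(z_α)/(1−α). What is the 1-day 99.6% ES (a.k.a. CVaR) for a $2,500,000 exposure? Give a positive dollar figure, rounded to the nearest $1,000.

Tail multiplier: φ(z)/(1−α) = 0.011849 / 0.004 = 2.962.
ES = 2.63% × 2.962 = 7.790%.
On $2,500,000: 0.07790 × $2,500,000 = $194,750.

$195,000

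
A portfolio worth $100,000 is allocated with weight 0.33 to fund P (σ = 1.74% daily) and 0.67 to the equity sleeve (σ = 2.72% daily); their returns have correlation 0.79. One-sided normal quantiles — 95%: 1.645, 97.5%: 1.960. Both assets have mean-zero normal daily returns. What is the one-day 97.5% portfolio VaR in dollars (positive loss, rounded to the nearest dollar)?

σ_p² = 0.33²·1.74² + 0.67²·2.72² + 2·0.79·0.33·0.67·1.74·2.72 = 5.3042 (%²).
σ_p = √5.3042 = 2.303%.
VaR = 1.960 × 2.303% = 4.514%; on $100,000 that is $4,514.

$4,514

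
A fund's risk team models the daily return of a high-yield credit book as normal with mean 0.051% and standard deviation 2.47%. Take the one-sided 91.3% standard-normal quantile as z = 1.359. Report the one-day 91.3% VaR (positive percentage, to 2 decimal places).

VaR = −μ + z·σ = −(0.051%) + 1.359 × 2.47% = 3.306%.

3.31%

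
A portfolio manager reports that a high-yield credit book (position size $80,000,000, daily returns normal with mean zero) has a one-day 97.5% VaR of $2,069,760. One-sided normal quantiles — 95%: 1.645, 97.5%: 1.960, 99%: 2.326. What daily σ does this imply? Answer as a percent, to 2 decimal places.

1.32%

VaR as a fraction: $2,069,760 / $80,000,000 = 2.587%.
σ = VaR / z = 2.587% / 1.960 = 1.320%.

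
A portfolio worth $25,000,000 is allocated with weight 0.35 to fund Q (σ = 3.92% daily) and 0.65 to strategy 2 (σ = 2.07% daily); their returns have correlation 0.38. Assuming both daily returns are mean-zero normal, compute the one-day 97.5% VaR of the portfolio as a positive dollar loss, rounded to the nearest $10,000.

$1,110,000

σ_p² = 0.35²·3.92² + 0.65²·2.07² + 2·0.38·0.35·0.65·3.92·2.07 = 5.0957 (%²).
σ_p = √5.0957 = 2.257%.
At 97.5%, z = 1.960.
VaR = 1.960 × 2.257% = 4.424%; on $25,000,000 that is $1,106,000.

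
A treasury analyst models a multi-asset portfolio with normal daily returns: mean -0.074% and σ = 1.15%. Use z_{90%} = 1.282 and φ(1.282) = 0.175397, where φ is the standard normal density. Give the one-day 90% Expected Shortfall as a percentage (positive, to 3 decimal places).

Tail multiplier: φ(z)/(1−α) = 0.175397 / 0.1 = 1.754.
ES = −(-0.074%) + 1.15% × 1.754 = 2.091%.

2.091%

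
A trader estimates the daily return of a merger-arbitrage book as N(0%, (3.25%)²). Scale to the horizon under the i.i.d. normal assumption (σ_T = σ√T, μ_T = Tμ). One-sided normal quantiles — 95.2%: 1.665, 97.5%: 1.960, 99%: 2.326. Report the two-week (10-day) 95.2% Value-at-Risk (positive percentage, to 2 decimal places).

σ_{10d} = 3.25% × √10 = 10.277%.
VaR = 1.665 × 10.277% = 17.111%.

17.11%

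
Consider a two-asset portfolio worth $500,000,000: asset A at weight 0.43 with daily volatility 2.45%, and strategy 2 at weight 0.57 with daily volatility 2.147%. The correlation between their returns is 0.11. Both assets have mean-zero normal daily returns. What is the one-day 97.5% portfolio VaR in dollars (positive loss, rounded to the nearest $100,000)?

$16,700,000

σ_p² = 0.43²·2.45² + 0.57²·2.147² + 2·0.11·0.43·0.57·2.45·2.147 = 2.8912 (%²).
σ_p = √2.8912 = 1.700%.
At 97.5%, z = 1.960.
VaR = 1.960 × 1.700% = 3.332%; on $500,000,000 that is $16,660,000.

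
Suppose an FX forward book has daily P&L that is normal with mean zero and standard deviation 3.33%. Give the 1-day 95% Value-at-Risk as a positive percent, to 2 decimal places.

At 95% one-sided, z = 1.645.
VaR = z·σ = 1.645 × 3.33% = 5.478%.

5.48%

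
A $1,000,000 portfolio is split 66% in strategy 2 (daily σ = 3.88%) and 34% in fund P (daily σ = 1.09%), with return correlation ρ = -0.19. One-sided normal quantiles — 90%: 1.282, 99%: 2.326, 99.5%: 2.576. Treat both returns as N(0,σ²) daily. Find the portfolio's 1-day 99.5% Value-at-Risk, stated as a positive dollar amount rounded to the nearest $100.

$64,800

σ_p² = 0.66²·3.88² + 0.34²·1.09² + 2·-0.19·0.66·0.34·3.88·1.09 = 6.3344 (%²).
σ_p = √6.3344 = 2.517%.
VaR = 2.576 × 2.517% = 6.484%; on $1,000,000 that is $64,840.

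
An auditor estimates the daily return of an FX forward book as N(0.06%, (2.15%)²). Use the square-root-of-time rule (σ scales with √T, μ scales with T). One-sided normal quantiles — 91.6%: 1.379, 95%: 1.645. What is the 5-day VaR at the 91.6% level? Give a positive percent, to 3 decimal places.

σ_{5d} = 2.15% × √5 = 4.808%; μ_{5d} = 5 × 0.06% = 0.300%.
VaR = −(0.300%) + 1.379 × 4.808% = 6.330%.

6.330%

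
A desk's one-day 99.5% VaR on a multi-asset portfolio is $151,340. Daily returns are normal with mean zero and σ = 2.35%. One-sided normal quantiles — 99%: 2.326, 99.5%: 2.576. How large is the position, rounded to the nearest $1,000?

$2,500,000

VaR as a fraction of value: z·σ = 2.576 × 2.35% = 6.0536%.
Position = $151,340 / 0.060536 = $2,500,000.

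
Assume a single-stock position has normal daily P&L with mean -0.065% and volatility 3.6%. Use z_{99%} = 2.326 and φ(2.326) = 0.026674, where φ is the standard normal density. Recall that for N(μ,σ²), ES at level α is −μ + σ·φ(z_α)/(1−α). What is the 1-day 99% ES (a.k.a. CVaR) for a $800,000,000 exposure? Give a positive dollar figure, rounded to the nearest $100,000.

Tail multiplier: φ(z)/(1−α) = 0.026674 / 0.01 = 2.667.
ES = −(-0.065%) + 3.6% × 2.667 = 9.666%.
On $800,000,000: 0.09666 × $800,000,000 = $77,328,000.

$77,300,000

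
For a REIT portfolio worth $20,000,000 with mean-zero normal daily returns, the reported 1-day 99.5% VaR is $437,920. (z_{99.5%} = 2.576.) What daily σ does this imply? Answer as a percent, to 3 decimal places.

VaR as a fraction: $437,920 / $20,000,000 = 2.190%.
σ = VaR / z = 2.190% / 2.576 = 0.850%.

0.850%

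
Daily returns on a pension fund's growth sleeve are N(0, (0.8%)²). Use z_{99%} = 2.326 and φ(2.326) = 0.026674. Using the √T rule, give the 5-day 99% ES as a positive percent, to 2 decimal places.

σ_{5d} = 0.8% × √5 = 1.789%.
ES multiplier = φ(z)/(1−α) = 0.026674/0.01 = 2.667.
ES = 1.789% × 2.667 = 4.771%.

4.77%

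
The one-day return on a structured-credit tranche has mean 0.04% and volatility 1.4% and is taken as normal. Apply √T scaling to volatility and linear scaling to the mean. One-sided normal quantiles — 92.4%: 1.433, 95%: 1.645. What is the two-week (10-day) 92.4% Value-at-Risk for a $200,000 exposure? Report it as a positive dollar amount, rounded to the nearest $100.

σ_{10d} = 1.4% × √10 = 4.427%; μ_{10d} = 10 × 0.04% = 0.400%.
VaR = −(0.400%) + 1.433 × 4.427% = 5.944%.
On $200,000: 0.05944 × $200,000 = $11,888.

$11,900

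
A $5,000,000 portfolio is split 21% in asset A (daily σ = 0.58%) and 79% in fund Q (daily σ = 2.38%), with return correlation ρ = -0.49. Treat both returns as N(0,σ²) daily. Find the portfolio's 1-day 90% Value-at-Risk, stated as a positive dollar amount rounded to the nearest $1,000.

$117,000

σ_p² = 0.21²·0.58² + 0.79²·2.38² + 2·-0.49·0.21·0.79·0.58·2.38 = 3.3256 (%²).
σ_p = √3.3256 = 1.824%.
At 90%, z = 1.282.
VaR = 1.282 × 1.824% = 2.338%; on $5,000,000 that is $116,900.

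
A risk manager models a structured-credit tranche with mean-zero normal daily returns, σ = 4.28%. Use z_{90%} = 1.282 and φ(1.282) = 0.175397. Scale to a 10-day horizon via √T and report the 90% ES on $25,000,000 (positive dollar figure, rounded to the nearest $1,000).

$5,935,000

σ_{10d} = 4.28% × √10 = 13.535%.
ES multiplier = φ(z)/(1−α) = 0.175397/0.1 = 1.754.
ES = 13.535% × 1.754 = 23.740%; on $25,000,000: $5,935,000.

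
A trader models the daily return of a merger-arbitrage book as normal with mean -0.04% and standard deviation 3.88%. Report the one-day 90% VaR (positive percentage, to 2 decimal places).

At 90% one-sided, z = 1.282.
VaR = −μ + z·σ = −(-0.04%) + 1.282 × 3.88% = 5.014%.

5.01%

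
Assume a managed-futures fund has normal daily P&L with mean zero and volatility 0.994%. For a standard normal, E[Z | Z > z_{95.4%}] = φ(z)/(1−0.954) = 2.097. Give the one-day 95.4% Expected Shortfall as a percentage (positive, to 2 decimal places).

ES = 0.994% × 2.097 = 2.084%.

2.08%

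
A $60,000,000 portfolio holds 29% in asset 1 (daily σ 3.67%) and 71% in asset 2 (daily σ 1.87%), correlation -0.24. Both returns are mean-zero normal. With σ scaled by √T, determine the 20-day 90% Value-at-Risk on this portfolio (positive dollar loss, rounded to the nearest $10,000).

σ_p = √(0.29²·3.67² + 0.71²·1.87² + 2·-0.24·0.29·0.71·3.67·1.87) = 1.489%.
σ_{20d} = 1.489% × √20 = 6.659%.
z(90%) = 1.282.
VaR = 1.282 × 6.659% = 8.537%; on $60,000,000 that is $5,122,200.

$5,120,000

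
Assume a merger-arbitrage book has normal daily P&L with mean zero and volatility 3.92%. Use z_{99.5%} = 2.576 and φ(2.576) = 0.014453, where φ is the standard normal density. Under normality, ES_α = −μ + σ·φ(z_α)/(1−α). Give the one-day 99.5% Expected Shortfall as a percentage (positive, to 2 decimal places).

Tail multiplier: φ(z)/(1−α) = 0.014453 / 0.005 = 2.891.
ES = 3.92% × 2.891 = 11.333%.

11.33%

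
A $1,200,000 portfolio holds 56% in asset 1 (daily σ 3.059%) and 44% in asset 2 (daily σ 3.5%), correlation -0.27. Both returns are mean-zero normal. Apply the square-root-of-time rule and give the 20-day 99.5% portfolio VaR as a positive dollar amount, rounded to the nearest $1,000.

σ_p = √(0.56²·3.059² + 0.44²·3.5² + 2·-0.27·0.56·0.44·3.059·3.5) = 1.970%.
σ_{20d} = 1.970% × √20 = 8.810%.
z(99.5%) = 2.576.
VaR = 2.576 × 8.810% = 22.695%; on $1,200,000 that is $272,340.

$272,000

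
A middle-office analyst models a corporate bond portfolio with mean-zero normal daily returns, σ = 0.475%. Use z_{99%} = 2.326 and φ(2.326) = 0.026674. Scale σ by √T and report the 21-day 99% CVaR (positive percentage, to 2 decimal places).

5.81%

σ_{21d} = 0.475% × √21 = 2.177%.
ES multiplier = φ(z)/(1−α) = 0.026674/0.01 = 2.667.
ES = 2.177% × 2.667 = 5.806%.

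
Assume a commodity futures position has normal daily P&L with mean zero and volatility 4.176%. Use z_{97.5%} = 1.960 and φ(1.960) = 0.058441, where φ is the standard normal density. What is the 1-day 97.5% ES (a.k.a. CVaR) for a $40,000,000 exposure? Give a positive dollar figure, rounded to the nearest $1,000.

Tail multiplier: φ(z)/(1−α) = 0.058441 / 0.025 = 2.338.
ES = 4.176% × 2.338 = 9.763%.
On $40,000,000: 0.09763 × $40,000,000 = $3,905,200.

$3,905,000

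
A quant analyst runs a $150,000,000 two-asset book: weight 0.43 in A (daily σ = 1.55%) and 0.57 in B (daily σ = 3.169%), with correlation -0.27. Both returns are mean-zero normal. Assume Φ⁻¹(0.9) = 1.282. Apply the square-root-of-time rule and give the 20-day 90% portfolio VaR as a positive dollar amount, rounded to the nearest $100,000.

σ_p = √(0.43²·1.55² + 0.57²·3.169² + 2·-0.27·0.43·0.57·1.55·3.169) = 1.748%.
σ_{20d} = 1.748% × √20 = 7.817%.
VaR = 1.282 × 7.817% = 10.021%; on $150,000,000 that is $15,031,500.

$15,000,000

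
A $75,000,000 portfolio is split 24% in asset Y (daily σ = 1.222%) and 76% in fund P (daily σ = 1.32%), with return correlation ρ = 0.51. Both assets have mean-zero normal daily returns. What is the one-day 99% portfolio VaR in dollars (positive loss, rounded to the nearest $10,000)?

σ_p² = 0.24²·1.222² + 0.76²·1.32² + 2·0.51·0.24·0.76·1.222·1.32 = 1.3925 (%²).
σ_p = √1.3925 = 1.180%.
At 99%, z = 2.326.
VaR = 2.326 × 1.180% = 2.745%; on $75,000,000 that is $2,058,750.

$2,060,000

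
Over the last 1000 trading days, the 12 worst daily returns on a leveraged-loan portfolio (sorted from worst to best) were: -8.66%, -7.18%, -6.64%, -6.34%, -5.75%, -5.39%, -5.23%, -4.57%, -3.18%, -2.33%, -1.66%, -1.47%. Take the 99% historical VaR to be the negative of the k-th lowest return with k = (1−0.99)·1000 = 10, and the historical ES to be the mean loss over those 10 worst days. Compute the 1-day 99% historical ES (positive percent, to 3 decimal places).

5.527%

The 10 worst returns sum to -55.27%.
ES = −(-55.27%) / 10 = 5.527%.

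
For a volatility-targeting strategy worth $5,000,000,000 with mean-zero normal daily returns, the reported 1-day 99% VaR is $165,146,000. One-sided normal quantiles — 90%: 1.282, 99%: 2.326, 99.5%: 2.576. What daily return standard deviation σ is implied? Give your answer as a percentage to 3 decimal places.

1.420%

VaR as a fraction: $165,146,000 / $5,000,000,000 = 3.303%.
σ = VaR / z = 3.303% / 2.326 = 1.420%.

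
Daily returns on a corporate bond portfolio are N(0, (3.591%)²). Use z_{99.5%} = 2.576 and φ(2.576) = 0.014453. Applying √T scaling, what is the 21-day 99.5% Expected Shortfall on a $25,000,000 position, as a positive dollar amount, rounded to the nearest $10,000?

$11,890,000

σ_{21d} = 3.591% × √21 = 16.456%.
ES multiplier = φ(z)/(1−α) = 0.014453/0.005 = 2.891.
ES = 16.456% × 2.891 = 47.574%; on $25,000,000: $11,893,500.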